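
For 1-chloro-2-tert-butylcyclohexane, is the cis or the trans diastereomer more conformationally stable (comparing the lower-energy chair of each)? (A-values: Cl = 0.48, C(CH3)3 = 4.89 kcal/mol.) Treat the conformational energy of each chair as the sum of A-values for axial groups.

trans

At 1,2 positions (parity opposite): cis → (a,e or e,a); trans → (e,e or a,a).
Best chair for cis: E = 0.48 kcal/mol; best chair for trans: E = 0.00 kcal/mol.
The trans isomer is lower by 0.48 kcal/mol.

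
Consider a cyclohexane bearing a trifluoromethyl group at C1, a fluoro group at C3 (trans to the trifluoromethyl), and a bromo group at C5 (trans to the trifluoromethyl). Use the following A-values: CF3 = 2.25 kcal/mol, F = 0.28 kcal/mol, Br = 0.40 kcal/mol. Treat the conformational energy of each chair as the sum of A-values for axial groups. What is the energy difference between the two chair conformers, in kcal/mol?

Chair I (trifluoromethyl axial, fluoro equatorial, bromo equatorial): E = 2.25 kcal/mol.
Chair II (trifluoromethyl equatorial, fluoro axial, bromo axial): E = 0.68 kcal/mol.
ΔE = 2.25 − 0.68 = 1.57 kcal/mol; chair II is more stable.

1.57 kcal/mol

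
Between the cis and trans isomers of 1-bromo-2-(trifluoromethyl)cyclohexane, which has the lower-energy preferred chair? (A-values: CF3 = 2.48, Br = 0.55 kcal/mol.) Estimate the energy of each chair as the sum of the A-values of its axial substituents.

At 1,2 positions (parity opposite): cis → (a,e or e,a); trans → (e,e or a,a).
Best chair for cis: E = 0.55 kcal/mol; best chair for trans: E = 0.00 kcal/mol.
The trans isomer is lower by 0.55 kcal/mol.

trans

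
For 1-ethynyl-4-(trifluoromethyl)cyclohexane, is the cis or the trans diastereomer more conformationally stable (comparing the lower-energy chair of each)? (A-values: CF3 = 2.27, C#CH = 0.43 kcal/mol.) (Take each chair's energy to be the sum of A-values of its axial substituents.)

At 1,4 positions (parity opposite): cis → (a,e or e,a); trans → (e,e or a,a).
Best chair for cis: E = 0.43 kcal/mol; best chair for trans: E = 0.00 kcal/mol.
The trans isomer is lower by 0.43 kcal/mol.

trans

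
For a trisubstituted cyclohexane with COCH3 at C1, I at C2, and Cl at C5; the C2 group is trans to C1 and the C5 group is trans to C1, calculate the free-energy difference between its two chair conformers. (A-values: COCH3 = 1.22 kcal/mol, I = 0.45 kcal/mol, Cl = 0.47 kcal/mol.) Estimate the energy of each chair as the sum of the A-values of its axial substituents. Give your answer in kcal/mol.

1.20 kcal/mol

Chair I (acetyl axial, iodo axial, chloro equatorial): E = 1.67 kcal/mol.
Chair II (acetyl equatorial, iodo equatorial, chloro axial): E = 0.47 kcal/mol.
ΔE = 1.67 − 0.47 = 1.20 kcal/mol; chair II is more stable.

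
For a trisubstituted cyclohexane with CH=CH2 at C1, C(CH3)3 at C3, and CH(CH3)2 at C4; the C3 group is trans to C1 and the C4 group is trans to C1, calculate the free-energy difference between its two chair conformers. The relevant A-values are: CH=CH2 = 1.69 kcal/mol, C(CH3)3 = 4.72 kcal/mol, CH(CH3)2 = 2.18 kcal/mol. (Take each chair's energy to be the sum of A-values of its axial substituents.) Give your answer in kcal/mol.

0.85 kcal/mol

Chair I (vinyl axial, tert-butyl equatorial, isopropyl axial): E = 3.87 kcal/mol.
Chair II (vinyl equatorial, tert-butyl axial, isopropyl equatorial): E = 4.72 kcal/mol.
ΔE = 4.72 − 3.87 = 0.85 kcal/mol; chair I is more stable.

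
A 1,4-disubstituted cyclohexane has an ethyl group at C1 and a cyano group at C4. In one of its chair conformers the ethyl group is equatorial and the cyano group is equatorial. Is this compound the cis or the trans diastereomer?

trans

C1 and C4 have opposite parity, so their axial bonds point in opposite directions.
With opposite-parity carbons, two substituents on the same face are one axial and one equatorial; opposite faces give both axial or both equatorial.
Here the groups are equatorial/equatorial → opposite face → trans.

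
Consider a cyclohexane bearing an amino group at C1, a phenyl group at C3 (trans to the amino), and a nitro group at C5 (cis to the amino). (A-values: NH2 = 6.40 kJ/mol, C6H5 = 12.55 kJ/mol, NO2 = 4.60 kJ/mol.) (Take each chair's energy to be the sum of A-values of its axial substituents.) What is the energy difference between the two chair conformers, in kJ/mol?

Chair I (amino axial, phenyl equatorial, nitro axial): E = 11.00 kJ/mol.
Chair II (amino equatorial, phenyl axial, nitro equatorial): E = 12.55 kJ/mol.
ΔE = 12.55 − 11.00 = 1.55 kJ/mol; chair I is more stable.

1.55 kJ/mol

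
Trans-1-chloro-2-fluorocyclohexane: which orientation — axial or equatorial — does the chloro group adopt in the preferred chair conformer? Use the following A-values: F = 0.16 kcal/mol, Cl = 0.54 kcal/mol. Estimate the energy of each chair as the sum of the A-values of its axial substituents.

C1 and C2 have opposite parity, so for the trans isomer the two substituents are e,e in one chair and a,a in the other.
Chair I (fluoro axial, chloro axial): E = 0.70 kcal/mol.
Chair II (fluoro equatorial, chloro equatorial): E = 0.00 kcal/mol.
Chair II is the more stable (lower-energy) conformer, and in that chair the chloro group is equatorial.

equatorial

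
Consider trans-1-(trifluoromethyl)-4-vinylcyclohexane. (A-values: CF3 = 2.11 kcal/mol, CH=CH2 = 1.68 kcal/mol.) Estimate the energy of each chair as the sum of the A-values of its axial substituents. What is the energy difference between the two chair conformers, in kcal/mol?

C1 and C4 have opposite parity, so for the trans isomer the two substituents are e,e in one chair and a,a in the other.
Chair I (trifluoromethyl axial, vinyl axial): E = 3.79 kcal/mol.
Chair II (trifluoromethyl equatorial, vinyl equatorial): E = 0.00 kcal/mol.
ΔE = 3.79 − 0.00 = 3.79 kcal/mol; chair II is more stable.

3.79 kcal/mol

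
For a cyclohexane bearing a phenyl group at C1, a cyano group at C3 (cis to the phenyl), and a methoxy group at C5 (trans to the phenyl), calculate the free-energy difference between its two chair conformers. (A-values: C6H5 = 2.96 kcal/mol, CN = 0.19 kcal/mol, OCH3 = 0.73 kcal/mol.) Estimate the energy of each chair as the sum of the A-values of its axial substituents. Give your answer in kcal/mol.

Chair I (phenyl axial, cyano axial, methoxy equatorial): E = 3.15 kcal/mol.
Chair II (phenyl equatorial, cyano equatorial, methoxy axial): E = 0.73 kcal/mol.
ΔE = 3.15 − 0.73 = 2.42 kcal/mol; chair II is more stable.

2.42 kcal/mol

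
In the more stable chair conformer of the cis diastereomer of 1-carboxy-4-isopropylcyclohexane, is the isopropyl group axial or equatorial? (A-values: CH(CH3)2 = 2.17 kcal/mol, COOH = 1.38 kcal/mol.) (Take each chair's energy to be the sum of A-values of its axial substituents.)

C1 and C4 have opposite parity, so for the cis isomer the two substituents are one axial and one equatorial in each chair.
Chair I (isopropyl axial, carboxyl equatorial): E = 2.17 kcal/mol.
Chair II (isopropyl equatorial, carboxyl axial): E = 1.38 kcal/mol.
Chair II is the more stable (lower-energy) conformer, and in that chair the isopropyl group is equatorial.

equatorial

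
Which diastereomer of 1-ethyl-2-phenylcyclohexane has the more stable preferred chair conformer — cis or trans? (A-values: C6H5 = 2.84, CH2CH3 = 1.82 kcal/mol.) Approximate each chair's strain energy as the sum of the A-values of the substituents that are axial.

trans

At 1,2 positions (parity opposite): cis → (a,e or e,a); trans → (e,e or a,a).
Best chair for cis: E = 1.82 kcal/mol; best chair for trans: E = 0.00 kcal/mol.
The trans isomer is lower by 1.82 kcal/mol.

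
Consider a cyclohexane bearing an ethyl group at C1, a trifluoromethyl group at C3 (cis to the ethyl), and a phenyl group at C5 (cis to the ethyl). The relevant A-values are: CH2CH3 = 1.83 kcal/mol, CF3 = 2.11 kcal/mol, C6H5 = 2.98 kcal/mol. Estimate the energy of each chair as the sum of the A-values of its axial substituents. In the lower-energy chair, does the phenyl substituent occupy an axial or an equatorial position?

equatorial

Chair I (ethyl axial, trifluoromethyl axial, phenyl axial): E = 6.92 kcal/mol.
Chair II (ethyl equatorial, trifluoromethyl equatorial, phenyl equatorial): E = 0.00 kcal/mol.
Chair II is the more stable (lower-energy) conformer, and in that chair the phenyl group is equatorial.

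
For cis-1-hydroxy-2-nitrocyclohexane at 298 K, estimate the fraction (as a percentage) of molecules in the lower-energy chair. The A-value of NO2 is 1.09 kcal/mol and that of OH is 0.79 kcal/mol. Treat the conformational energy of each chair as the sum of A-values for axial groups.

C1 and C2 have opposite parity, so for the cis isomer the two substituents are one axial and one equatorial in each chair.
Chair I (nitro axial, hydroxyl equatorial): E = 1.09 kcal/mol; chair II (nitro equatorial, hydroxyl axial): E = 0.79 kcal/mol.
ΔG = 0.30 kcal/mol between the two chairs.
K = exp(ΔG/RT) with R = 1.987×10⁻³ kcal mol⁻¹ K⁻¹ and T = 298 K gives K ≈ 1.66.
Fraction in the lower-energy chair = K/(K+1) = 62.4%.

62.4%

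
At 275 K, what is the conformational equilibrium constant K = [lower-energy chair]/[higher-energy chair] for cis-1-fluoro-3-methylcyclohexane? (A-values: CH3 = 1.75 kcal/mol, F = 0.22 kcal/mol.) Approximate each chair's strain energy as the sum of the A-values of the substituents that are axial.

C1 and C3 have the same parity, so for the cis isomer the two substituents are e,e in one chair and a,a in the other.
Chair I (methyl axial, fluoro axial): E = 1.97 kcal/mol; chair II (methyl equatorial, fluoro equatorial): E = 0.00 kcal/mol.
ΔG = 1.97 kcal/mol between the two chairs.
K = exp(ΔG/RT) with R = 1.987×10⁻³ kcal mol⁻¹ K⁻¹ and T = 275 K gives K ≈ 36.8.

K ≈ 36.8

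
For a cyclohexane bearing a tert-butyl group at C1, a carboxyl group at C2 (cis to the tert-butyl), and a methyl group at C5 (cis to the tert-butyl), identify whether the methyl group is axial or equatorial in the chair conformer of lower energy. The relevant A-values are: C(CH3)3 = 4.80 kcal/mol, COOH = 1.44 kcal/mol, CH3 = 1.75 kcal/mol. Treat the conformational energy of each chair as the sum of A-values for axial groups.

equatorial

Chair I (tert-butyl axial, carboxyl equatorial, methyl axial): E = 6.55 kcal/mol.
Chair II (tert-butyl equatorial, carboxyl axial, methyl equatorial): E = 1.44 kcal/mol.
Chair II is the more stable (lower-energy) conformer, and in that chair the methyl group is equatorial.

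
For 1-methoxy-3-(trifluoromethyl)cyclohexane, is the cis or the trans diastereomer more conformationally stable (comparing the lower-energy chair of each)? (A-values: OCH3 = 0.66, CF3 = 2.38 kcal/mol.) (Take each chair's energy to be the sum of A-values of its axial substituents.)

cis

At 1,3 positions (parity same): cis → (e,e or a,a); trans → (a,e or e,a).
Best chair for cis: E = 0.00 kcal/mol; best chair for trans: E = 0.66 kcal/mol.
The cis isomer is lower by 0.66 kcal/mol.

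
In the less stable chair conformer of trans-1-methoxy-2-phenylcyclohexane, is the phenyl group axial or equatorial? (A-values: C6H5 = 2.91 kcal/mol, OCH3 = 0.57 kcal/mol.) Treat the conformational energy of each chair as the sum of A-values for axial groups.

C1 and C2 have opposite parity, so for the trans isomer the two substituents are e,e in one chair and a,a in the other.
Chair I (phenyl axial, methoxy axial): E = 3.48 kcal/mol.
Chair II (phenyl equatorial, methoxy equatorial): E = 0.00 kcal/mol.
Chair I is the less stable (higher-energy) conformer, and in that chair the phenyl group is axial.

axial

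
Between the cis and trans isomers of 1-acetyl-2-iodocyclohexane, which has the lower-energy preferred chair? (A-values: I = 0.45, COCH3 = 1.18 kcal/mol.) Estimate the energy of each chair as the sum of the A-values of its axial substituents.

At 1,2 positions (parity opposite): cis → (a,e or e,a); trans → (e,e or a,a).
Best chair for cis: E = 0.45 kcal/mol; best chair for trans: E = 0.00 kcal/mol.
The trans isomer is lower by 0.45 kcal/mol.

trans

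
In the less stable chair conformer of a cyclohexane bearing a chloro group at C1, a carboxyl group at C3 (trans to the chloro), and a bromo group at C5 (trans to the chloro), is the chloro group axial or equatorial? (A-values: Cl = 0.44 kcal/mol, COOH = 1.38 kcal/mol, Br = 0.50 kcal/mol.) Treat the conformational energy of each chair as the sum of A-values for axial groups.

equatorial

Chair I (chloro axial, carboxyl equatorial, bromo equatorial): E = 0.44 kcal/mol.
Chair II (chloro equatorial, carboxyl axial, bromo axial): E = 1.88 kcal/mol.
Chair II is the less stable (higher-energy) conformer, and in that chair the chloro group is equatorial.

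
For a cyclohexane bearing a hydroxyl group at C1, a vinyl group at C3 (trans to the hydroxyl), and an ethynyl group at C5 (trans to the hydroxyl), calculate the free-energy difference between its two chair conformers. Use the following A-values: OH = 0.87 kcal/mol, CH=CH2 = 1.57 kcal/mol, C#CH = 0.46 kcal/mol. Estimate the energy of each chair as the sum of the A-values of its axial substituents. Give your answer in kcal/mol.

Chair I (hydroxyl axial, vinyl equatorial, ethynyl equatorial): E = 0.87 kcal/mol.
Chair II (hydroxyl equatorial, vinyl axial, ethynyl axial): E = 2.03 kcal/mol.
ΔE = 2.03 − 0.87 = 1.16 kcal/mol; chair I is more stable.

1.16 kcal/mol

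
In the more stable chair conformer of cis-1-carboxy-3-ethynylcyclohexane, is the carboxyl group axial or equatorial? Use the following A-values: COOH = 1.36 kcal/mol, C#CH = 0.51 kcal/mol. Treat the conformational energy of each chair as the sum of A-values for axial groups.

C1 and C3 have the same parity, so for the cis isomer the two substituents are e,e in one chair and a,a in the other.
Chair I (carboxyl axial, ethynyl axial): E = 1.87 kcal/mol.
Chair II (carboxyl equatorial, ethynyl equatorial): E = 0.00 kcal/mol.
Chair II is the more stable (lower-energy) conformer, and in that chair the carboxyl group is equatorial.

equatorial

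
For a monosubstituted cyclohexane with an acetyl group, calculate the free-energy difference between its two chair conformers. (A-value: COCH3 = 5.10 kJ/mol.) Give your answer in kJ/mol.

A monosubstituted cyclohexane has one chair with the acetyl group axial (E = A = 5.10 kJ/mol) and one with it equatorial (E = 0).
ΔE = 5.10 − 0 = 5.10 kJ/mol.

5.10 kJ/mol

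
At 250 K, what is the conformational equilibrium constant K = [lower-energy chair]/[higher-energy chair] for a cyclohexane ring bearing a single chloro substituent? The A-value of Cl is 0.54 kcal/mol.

K ≈ 2.97

One chair has the chloro group axial (E = 0.54 kcal/mol) and the other has it equatorial (E = 0).
ΔG = 0.54 kcal/mol between the two chairs.
K = exp(ΔG/RT) with R = 1.987×10⁻³ kcal mol⁻¹ K⁻¹ and T = 250 K gives K ≈ 2.97.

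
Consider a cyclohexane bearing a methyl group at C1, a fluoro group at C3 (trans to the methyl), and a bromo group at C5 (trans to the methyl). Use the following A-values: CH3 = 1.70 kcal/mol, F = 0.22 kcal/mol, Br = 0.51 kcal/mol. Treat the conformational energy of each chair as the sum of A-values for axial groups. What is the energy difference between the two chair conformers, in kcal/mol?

Chair I (methyl axial, fluoro equatorial, bromo equatorial): E = 1.70 kcal/mol.
Chair II (methyl equatorial, fluoro axial, bromo axial): E = 0.73 kcal/mol.
ΔE = 1.70 − 0.73 = 0.97 kcal/mol; chair II is more stable.

0.97 kcal/mol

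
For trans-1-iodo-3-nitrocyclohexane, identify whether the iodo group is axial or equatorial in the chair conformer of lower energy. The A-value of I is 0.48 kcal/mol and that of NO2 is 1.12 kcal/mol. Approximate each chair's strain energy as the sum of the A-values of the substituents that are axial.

axial

C1 and C3 have the same parity, so for the trans isomer the two substituents are one axial and one equatorial in each chair.
Chair I (iodo axial, nitro equatorial): E = 0.48 kcal/mol.
Chair II (iodo equatorial, nitro axial): E = 1.12 kcal/mol.
Chair I is the more stable (lower-energy) conformer, and in that chair the iodo group is axial.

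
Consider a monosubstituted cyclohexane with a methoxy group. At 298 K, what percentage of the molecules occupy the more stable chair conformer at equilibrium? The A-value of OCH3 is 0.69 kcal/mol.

76.2%

One chair has the methoxy group axial (E = 0.69 kcal/mol) and the other has it equatorial (E = 0).
ΔG = 0.69 kcal/mol between the two chairs.
K = exp(ΔG/RT) with R = 1.987×10⁻³ kcal mol⁻¹ K⁻¹ and T = 298 K gives K ≈ 3.21.
Fraction in the lower-energy chair = K/(K+1) = 76.2%.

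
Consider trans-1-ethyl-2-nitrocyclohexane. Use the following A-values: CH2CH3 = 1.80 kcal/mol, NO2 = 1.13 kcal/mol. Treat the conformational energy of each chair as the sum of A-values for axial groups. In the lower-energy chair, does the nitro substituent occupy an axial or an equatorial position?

C1 and C2 have opposite parity, so for the trans isomer the two substituents are e,e in one chair and a,a in the other.
Chair I (ethyl axial, nitro axial): E = 2.93 kcal/mol.
Chair II (ethyl equatorial, nitro equatorial): E = 0.00 kcal/mol.
Chair II is the more stable (lower-energy) conformer, and in that chair the nitro group is equatorial.

equatorial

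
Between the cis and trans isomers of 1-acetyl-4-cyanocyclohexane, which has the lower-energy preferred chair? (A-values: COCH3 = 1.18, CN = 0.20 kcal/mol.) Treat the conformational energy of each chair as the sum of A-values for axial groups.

At 1,4 positions (parity opposite): cis → (a,e or e,a); trans → (e,e or a,a).
Best chair for cis: E = 0.20 kcal/mol; best chair for trans: E = 0.00 kcal/mol.
The trans isomer is lower by 0.20 kcal/mol.

trans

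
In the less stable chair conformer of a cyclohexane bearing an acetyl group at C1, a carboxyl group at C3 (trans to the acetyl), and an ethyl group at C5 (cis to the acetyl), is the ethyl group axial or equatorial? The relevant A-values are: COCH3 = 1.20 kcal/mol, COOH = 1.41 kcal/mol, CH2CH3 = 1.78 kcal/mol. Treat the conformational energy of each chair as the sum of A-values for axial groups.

axial

Chair I (acetyl axial, carboxyl equatorial, ethyl axial): E = 2.98 kcal/mol.
Chair II (acetyl equatorial, carboxyl axial, ethyl equatorial): E = 1.41 kcal/mol.
Chair I is the less stable (higher-energy) conformer, and in that chair the ethyl group is axial.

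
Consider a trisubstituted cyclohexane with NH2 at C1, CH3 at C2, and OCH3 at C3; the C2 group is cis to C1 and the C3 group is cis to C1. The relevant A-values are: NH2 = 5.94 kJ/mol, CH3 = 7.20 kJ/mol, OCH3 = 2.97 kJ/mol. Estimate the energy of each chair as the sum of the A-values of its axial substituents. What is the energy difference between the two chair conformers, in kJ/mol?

Chair I (amino axial, methyl equatorial, methoxy axial): E = 8.91 kJ/mol.
Chair II (amino equatorial, methyl axial, methoxy equatorial): E = 7.20 kJ/mol.
ΔE = 8.91 − 7.20 = 1.71 kJ/mol; chair II is more stable.

1.71 kJ/mol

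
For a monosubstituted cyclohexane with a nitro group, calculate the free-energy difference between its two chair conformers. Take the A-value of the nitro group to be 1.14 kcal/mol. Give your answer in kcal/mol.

A monosubstituted cyclohexane has one chair with the nitro group axial (E = A = 1.14 kcal/mol) and one with it equatorial (E = 0).
ΔE = 1.14 − 0 = 1.14 kcal/mol.

1.14 kcal/mol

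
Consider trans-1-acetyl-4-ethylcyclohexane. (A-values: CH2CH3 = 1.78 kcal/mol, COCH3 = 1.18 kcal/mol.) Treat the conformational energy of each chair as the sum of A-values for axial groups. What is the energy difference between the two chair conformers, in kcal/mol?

2.96 kcal/mol

C1 and C4 have opposite parity, so for the trans isomer the two substituents are e,e in one chair and a,a in the other.
Chair I (ethyl axial, acetyl axial): E = 2.96 kcal/mol.
Chair II (ethyl equatorial, acetyl equatorial): E = 0.00 kcal/mol.
ΔE = 2.96 − 0.00 = 2.96 kcal/mol; chair II is more stable.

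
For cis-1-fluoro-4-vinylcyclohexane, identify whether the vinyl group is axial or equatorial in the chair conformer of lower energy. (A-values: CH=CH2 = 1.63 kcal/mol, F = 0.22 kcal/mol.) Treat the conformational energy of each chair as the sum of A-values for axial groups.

equatorial

C1 and C4 have opposite parity, so for the cis isomer the two substituents are one axial and one equatorial in each chair.
Chair I (vinyl axial, fluoro equatorial): E = 1.63 kcal/mol.
Chair II (vinyl equatorial, fluoro axial): E = 0.22 kcal/mol.
Chair II is the more stable (lower-energy) conformer, and in that chair the vinyl group is equatorial.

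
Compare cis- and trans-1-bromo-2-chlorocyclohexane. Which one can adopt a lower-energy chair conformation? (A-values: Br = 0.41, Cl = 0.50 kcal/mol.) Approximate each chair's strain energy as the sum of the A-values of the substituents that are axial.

trans

At 1,2 positions (parity opposite): cis → (a,e or e,a); trans → (e,e or a,a).
Best chair for cis: E = 0.41 kcal/mol; best chair for trans: E = 0.00 kcal/mol.
The trans isomer is lower by 0.41 kcal/mol.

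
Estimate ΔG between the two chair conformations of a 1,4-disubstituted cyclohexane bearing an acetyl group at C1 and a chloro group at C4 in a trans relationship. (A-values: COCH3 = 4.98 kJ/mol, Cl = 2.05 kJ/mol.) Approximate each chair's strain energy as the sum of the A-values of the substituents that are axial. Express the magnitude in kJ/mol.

7.03 kJ/mol

C1 and C4 have opposite parity, so for the trans isomer the two substituents are e,e in one chair and a,a in the other.
Chair I (acetyl axial, chloro axial): E = 7.03 kJ/mol.
Chair II (acetyl equatorial, chloro equatorial): E = 0.00 kJ/mol.
ΔE = 7.03 − 0.00 = 7.03 kJ/mol; chair II is more stable.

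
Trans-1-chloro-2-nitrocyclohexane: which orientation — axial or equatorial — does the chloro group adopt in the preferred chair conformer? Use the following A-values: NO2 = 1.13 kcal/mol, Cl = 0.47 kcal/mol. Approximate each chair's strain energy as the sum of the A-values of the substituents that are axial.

equatorial

C1 and C2 have opposite parity, so for the trans isomer the two substituents are e,e in one chair and a,a in the other.
Chair I (nitro axial, chloro axial): E = 1.60 kcal/mol.
Chair II (nitro equatorial, chloro equatorial): E = 0.00 kcal/mol.
Chair II is the more stable (lower-energy) conformer, and in that chair the chloro group is equatorial.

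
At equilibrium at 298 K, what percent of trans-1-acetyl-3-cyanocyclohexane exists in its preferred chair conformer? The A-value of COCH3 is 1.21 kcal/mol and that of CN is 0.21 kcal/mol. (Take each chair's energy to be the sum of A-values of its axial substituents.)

C1 and C3 have the same parity, so for the trans isomer the two substituents are one axial and one equatorial in each chair.
Chair I (acetyl axial, cyano equatorial): E = 1.21 kcal/mol; chair II (acetyl equatorial, cyano axial): E = 0.21 kcal/mol.
ΔG = 1.00 kcal/mol between the two chairs.
K = exp(ΔG/RT) with R = 1.987×10⁻³ kcal mol⁻¹ K⁻¹ and T = 298 K gives K ≈ 5.41.
Fraction in the lower-energy chair = K/(K+1) = 84.4%.

84.4%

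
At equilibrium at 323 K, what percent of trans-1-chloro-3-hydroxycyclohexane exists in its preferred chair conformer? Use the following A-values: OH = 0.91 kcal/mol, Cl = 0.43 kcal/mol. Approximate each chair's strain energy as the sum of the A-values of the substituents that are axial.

C1 and C3 have the same parity, so for the trans isomer the two substituents are one axial and one equatorial in each chair.
Chair I (hydroxyl axial, chloro equatorial): E = 0.91 kcal/mol; chair II (hydroxyl equatorial, chloro axial): E = 0.43 kcal/mol.
ΔG = 0.48 kcal/mol between the two chairs.
K = exp(ΔG/RT) with R = 1.987×10⁻³ kcal mol⁻¹ K⁻¹ and T = 323 K gives K ≈ 2.11.
Fraction in the lower-energy chair = K/(K+1) = 67.9%.

67.9%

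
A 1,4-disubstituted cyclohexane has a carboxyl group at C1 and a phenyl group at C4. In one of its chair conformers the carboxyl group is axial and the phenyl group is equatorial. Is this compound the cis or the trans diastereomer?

C1 and C4 have opposite parity, so their axial bonds point in opposite directions.
With opposite-parity carbons, two substituents on the same face are one axial and one equatorial; opposite faces give both axial or both equatorial.
Here the groups are axial/equatorial → same face → cis.

cis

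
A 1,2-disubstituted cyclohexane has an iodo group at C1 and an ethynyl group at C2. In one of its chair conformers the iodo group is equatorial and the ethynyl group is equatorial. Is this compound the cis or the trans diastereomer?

trans

C1 and C2 have opposite parity, so their axial bonds point in opposite directions.
With opposite-parity carbons, two substituents on the same face are one axial and one equatorial; opposite faces give both axial or both equatorial.
Here the groups are equatorial/equatorial → opposite face → trans.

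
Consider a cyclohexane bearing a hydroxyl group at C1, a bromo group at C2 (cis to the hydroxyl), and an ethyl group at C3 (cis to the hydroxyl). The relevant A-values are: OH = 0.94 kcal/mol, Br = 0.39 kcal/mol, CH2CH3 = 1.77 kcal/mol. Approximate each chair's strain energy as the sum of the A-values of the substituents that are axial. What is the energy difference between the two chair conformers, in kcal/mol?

2.32 kcal/mol

Chair I (hydroxyl axial, bromo equatorial, ethyl axial): E = 2.71 kcal/mol.
Chair II (hydroxyl equatorial, bromo axial, ethyl equatorial): E = 0.39 kcal/mol.
ΔE = 2.71 − 0.39 = 2.32 kcal/mol; chair II is more stable.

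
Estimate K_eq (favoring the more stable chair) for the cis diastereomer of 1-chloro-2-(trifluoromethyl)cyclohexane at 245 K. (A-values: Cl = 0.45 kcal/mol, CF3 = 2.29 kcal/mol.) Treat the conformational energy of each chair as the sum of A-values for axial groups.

K ≈ 43.8

C1 and C2 have opposite parity, so for the cis isomer the two substituents are one axial and one equatorial in each chair.
Chair I (chloro axial, trifluoromethyl equatorial): E = 0.45 kcal/mol; chair II (chloro equatorial, trifluoromethyl axial): E = 2.29 kcal/mol.
ΔG = 1.84 kcal/mol between the two chairs.
K = exp(ΔG/RT) with R = 1.987×10⁻³ kcal mol⁻¹ K⁻¹ and T = 245 K gives K ≈ 43.8.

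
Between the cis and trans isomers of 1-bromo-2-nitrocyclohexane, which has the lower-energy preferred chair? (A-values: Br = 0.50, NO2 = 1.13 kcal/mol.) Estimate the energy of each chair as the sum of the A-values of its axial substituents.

trans

At 1,2 positions (parity opposite): cis → (a,e or e,a); trans → (e,e or a,a).
Best chair for cis: E = 0.50 kcal/mol; best chair for trans: E = 0.00 kcal/mol.
The trans isomer is lower by 0.50 kcal/mol.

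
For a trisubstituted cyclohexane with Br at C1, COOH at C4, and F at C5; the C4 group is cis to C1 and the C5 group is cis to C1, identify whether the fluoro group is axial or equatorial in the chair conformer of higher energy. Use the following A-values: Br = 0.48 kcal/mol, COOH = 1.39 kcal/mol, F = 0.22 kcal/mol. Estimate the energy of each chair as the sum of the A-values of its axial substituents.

equatorial

Chair I (bromo axial, carboxyl equatorial, fluoro axial): E = 0.70 kcal/mol.
Chair II (bromo equatorial, carboxyl axial, fluoro equatorial): E = 1.39 kcal/mol.
Chair II is the less stable (higher-energy) conformer, and in that chair the fluoro group is equatorial.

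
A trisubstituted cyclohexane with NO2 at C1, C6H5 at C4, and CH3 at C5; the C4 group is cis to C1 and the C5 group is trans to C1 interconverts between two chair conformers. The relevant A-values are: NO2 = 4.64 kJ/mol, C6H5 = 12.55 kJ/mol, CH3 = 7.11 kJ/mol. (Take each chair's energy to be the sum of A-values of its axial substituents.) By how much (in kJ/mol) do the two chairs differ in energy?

Chair I (nitro axial, phenyl equatorial, methyl equatorial): E = 4.64 kJ/mol.
Chair II (nitro equatorial, phenyl axial, methyl axial): E = 19.66 kJ/mol.
ΔE = 19.66 − 4.64 = 15.02 kJ/mol; chair I is more stable.

15.02 kJ/mol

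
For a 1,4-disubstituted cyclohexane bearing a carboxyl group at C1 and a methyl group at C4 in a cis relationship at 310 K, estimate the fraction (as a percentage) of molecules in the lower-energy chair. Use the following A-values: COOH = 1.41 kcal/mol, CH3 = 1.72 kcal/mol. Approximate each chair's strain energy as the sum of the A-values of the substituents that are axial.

62.3%

C1 and C4 have opposite parity, so for the cis isomer the two substituents are one axial and one equatorial in each chair.
Chair I (carboxyl axial, methyl equatorial): E = 1.41 kcal/mol; chair II (carboxyl equatorial, methyl axial): E = 1.72 kcal/mol.
ΔG = 0.31 kcal/mol between the two chairs.
K = exp(ΔG/RT) with R = 1.987×10⁻³ kcal mol⁻¹ K⁻¹ and T = 310 K gives K ≈ 1.65.
Fraction in the lower-energy chair = K/(K+1) = 62.3%.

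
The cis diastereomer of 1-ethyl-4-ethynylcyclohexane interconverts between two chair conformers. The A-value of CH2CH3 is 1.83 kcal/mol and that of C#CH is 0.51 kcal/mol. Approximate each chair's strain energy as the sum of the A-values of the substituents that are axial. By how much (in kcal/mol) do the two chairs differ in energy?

1.32 kcal/mol

C1 and C4 have opposite parity, so for the cis isomer the two substituents are one axial and one equatorial in each chair.
Chair I (ethyl axial, ethynyl equatorial): E = 1.83 kcal/mol.
Chair II (ethyl equatorial, ethynyl axial): E = 0.51 kcal/mol.
ΔE = 1.83 − 0.51 = 1.32 kcal/mol; chair II is more stable.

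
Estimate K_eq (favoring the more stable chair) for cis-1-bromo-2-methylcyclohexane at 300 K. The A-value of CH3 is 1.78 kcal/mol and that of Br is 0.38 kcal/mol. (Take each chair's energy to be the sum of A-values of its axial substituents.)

K ≈ 10.5

C1 and C2 have opposite parity, so for the cis isomer the two substituents are one axial and one equatorial in each chair.
Chair I (methyl axial, bromo equatorial): E = 1.78 kcal/mol; chair II (methyl equatorial, bromo axial): E = 0.38 kcal/mol.
ΔG = 1.40 kcal/mol between the two chairs.
K = exp(ΔG/RT) with R = 1.987×10⁻³ kcal mol⁻¹ K⁻¹ and T = 300 K gives K ≈ 10.5.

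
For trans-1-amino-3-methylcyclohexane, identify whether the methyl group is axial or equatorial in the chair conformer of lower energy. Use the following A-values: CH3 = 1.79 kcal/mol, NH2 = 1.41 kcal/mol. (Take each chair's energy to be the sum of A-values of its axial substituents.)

equatorial

C1 and C3 have the same parity, so for the trans isomer the two substituents are one axial and one equatorial in each chair.
Chair I (methyl axial, amino equatorial): E = 1.79 kcal/mol.
Chair II (methyl equatorial, amino axial): E = 1.41 kcal/mol.
Chair II is the more stable (lower-energy) conformer, and in that chair the methyl group is equatorial.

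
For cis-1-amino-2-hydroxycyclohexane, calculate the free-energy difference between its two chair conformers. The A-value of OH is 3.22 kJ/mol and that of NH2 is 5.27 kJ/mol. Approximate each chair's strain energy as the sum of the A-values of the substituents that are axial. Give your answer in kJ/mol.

C1 and C2 have opposite parity, so for the cis isomer the two substituents are one axial and one equatorial in each chair.
Chair I (hydroxyl axial, amino equatorial): E = 3.22 kJ/mol.
Chair II (hydroxyl equatorial, amino axial): E = 5.27 kJ/mol.
ΔE = 5.27 − 3.22 = 2.05 kJ/mol; chair I is more stable.

2.05 kJ/mol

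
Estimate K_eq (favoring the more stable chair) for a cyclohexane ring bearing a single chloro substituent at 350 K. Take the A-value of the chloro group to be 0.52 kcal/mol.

K ≈ 2.11

One chair has the chloro group axial (E = 0.52 kcal/mol) and the other has it equatorial (E = 0).
ΔG = 0.52 kcal/mol between the two chairs.
K = exp(ΔG/RT) with R = 1.987×10⁻³ kcal mol⁻¹ K⁻¹ and T = 350 K gives K ≈ 2.11.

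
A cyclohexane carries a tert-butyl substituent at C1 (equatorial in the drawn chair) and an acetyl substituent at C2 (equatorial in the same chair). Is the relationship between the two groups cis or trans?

C1 and C2 have opposite parity, so their axial bonds point in opposite directions.
With opposite-parity carbons, two substituents on the same face are one axial and one equatorial; opposite faces give both axial or both equatorial.
Here the groups are equatorial/equatorial → opposite face → trans.

trans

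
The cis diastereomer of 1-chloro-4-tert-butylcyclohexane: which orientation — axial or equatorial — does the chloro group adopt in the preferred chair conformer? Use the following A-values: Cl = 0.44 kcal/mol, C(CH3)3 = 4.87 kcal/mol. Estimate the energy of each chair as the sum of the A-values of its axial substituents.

axial

C1 and C4 have opposite parity, so for the cis isomer the two substituents are one axial and one equatorial in each chair.
Chair I (chloro axial, tert-butyl equatorial): E = 0.44 kcal/mol.
Chair II (chloro equatorial, tert-butyl axial): E = 4.87 kcal/mol.
Chair I is the more stable (lower-energy) conformer, and in that chair the chloro group is axial.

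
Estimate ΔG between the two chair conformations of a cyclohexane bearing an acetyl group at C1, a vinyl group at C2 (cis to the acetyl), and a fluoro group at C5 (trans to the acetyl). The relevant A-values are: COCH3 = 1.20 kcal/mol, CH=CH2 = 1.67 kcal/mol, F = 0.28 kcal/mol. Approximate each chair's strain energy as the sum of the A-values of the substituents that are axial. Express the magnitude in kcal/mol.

0.75 kcal/mol

Chair I (acetyl axial, vinyl equatorial, fluoro equatorial): E = 1.20 kcal/mol.
Chair II (acetyl equatorial, vinyl axial, fluoro axial): E = 1.95 kcal/mol.
ΔE = 1.95 − 1.20 = 0.75 kcal/mol; chair I is more stable.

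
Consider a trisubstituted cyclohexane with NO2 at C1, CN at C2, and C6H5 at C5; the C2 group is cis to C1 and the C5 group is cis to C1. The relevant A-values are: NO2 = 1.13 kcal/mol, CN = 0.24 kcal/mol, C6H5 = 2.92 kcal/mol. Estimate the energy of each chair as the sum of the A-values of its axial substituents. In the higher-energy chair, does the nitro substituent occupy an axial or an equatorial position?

axial

Chair I (nitro axial, cyano equatorial, phenyl axial): E = 4.05 kcal/mol.
Chair II (nitro equatorial, cyano axial, phenyl equatorial): E = 0.24 kcal/mol.
Chair I is the less stable (higher-energy) conformer, and in that chair the nitro group is axial.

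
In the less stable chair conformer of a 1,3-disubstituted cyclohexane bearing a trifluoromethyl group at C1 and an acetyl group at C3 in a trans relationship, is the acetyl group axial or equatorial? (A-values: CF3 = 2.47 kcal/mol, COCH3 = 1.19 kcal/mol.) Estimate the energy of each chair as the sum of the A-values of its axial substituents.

C1 and C3 have the same parity, so for the trans isomer the two substituents are one axial and one equatorial in each chair.
Chair I (trifluoromethyl axial, acetyl equatorial): E = 2.47 kcal/mol.
Chair II (trifluoromethyl equatorial, acetyl axial): E = 1.19 kcal/mol.
Chair I is the less stable (higher-energy) conformer, and in that chair the acetyl group is equatorial.

equatorial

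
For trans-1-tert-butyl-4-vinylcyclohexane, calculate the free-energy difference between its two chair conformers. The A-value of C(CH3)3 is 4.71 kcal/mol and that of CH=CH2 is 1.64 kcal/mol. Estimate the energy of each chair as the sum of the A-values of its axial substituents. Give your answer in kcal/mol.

6.35 kcal/mol

C1 and C4 have opposite parity, so for the trans isomer the two substituents are e,e in one chair and a,a in the other.
Chair I (tert-butyl axial, vinyl axial): E = 6.35 kcal/mol.
Chair II (tert-butyl equatorial, vinyl equatorial): E = 0.00 kcal/mol.
ΔE = 6.35 − 0.00 = 6.35 kcal/mol; chair II is more stable.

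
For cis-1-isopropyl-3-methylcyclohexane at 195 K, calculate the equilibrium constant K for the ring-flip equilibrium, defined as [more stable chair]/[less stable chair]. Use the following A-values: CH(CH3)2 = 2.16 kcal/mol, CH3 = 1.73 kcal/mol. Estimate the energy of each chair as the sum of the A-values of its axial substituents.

C1 and C3 have the same parity, so for the cis isomer the two substituents are e,e in one chair and a,a in the other.
Chair I (isopropyl axial, methyl axial): E = 3.89 kcal/mol; chair II (isopropyl equatorial, methyl equatorial): E = 0.00 kcal/mol.
ΔG = 3.89 kcal/mol between the two chairs.
K = exp(ΔG/RT) with R = 1.987×10⁻³ kcal mol⁻¹ K⁻¹ and T = 195 K gives K ≈ 2.29e+04.

K ≈ 22917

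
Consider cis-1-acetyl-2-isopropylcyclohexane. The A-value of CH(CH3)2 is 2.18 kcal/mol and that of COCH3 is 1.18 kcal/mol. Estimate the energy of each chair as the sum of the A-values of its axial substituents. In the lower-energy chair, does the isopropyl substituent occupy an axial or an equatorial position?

equatorial

C1 and C2 have opposite parity, so for the cis isomer the two substituents are one axial and one equatorial in each chair.
Chair I (isopropyl axial, acetyl equatorial): E = 2.18 kcal/mol.
Chair II (isopropyl equatorial, acetyl axial): E = 1.18 kcal/mol.
Chair II is the more stable (lower-energy) conformer, and in that chair the isopropyl group is equatorial.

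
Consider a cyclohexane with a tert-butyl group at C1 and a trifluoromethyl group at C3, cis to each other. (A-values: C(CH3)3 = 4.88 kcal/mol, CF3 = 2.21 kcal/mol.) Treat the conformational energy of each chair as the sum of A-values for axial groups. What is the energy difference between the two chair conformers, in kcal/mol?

C1 and C3 have the same parity, so for the cis isomer the two substituents are e,e in one chair and a,a in the other.
Chair I (tert-butyl axial, trifluoromethyl axial): E = 7.09 kcal/mol.
Chair II (tert-butyl equatorial, trifluoromethyl equatorial): E = 0.00 kcal/mol.
ΔE = 7.09 − 0.00 = 7.09 kcal/mol; chair II is more stable.

7.09 kcal/mol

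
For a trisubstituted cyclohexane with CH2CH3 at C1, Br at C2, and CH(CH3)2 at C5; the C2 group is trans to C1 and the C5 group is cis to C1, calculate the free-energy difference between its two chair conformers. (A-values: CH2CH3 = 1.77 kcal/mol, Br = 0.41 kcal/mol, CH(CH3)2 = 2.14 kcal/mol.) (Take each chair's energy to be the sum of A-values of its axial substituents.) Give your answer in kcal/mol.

Chair I (ethyl axial, bromo axial, isopropyl axial): E = 4.32 kcal/mol.
Chair II (ethyl equatorial, bromo equatorial, isopropyl equatorial): E = 0.00 kcal/mol.
ΔE = 4.32 − 0.00 = 4.32 kcal/mol; chair II is more stable.

4.32 kcal/mol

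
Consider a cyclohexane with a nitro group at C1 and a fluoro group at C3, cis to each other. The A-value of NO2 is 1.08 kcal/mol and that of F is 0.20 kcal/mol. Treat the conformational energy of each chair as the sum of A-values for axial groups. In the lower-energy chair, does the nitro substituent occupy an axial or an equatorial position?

equatorial

C1 and C3 have the same parity, so for the cis isomer the two substituents are e,e in one chair and a,a in the other.
Chair I (nitro axial, fluoro axial): E = 1.28 kcal/mol.
Chair II (nitro equatorial, fluoro equatorial): E = 0.00 kcal/mol.
Chair II is the more stable (lower-energy) conformer, and in that chair the nitro group is equatorial.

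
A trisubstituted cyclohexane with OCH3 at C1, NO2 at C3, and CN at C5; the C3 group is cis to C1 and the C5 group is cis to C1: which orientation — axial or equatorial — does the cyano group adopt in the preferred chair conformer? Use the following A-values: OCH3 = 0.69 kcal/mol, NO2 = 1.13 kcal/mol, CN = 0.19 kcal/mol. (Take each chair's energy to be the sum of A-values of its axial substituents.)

Chair I (methoxy axial, nitro axial, cyano axial): E = 2.01 kcal/mol.
Chair II (methoxy equatorial, nitro equatorial, cyano equatorial): E = 0.00 kcal/mol.
Chair II is the more stable (lower-energy) conformer, and in that chair the cyano group is equatorial.

equatorial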